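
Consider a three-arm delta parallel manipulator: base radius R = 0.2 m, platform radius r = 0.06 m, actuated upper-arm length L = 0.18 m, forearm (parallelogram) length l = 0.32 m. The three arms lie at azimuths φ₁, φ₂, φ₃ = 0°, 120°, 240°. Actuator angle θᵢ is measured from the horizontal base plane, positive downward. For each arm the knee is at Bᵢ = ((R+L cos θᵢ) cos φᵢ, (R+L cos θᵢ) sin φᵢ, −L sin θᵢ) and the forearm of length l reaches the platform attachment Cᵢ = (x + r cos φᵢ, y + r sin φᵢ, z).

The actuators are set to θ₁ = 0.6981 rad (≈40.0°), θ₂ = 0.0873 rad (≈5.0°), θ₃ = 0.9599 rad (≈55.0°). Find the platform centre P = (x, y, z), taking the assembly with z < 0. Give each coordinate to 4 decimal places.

(-0.0129, 0.0809, -0.2220)

O1 = (0.2779·cos0.0°, 0.2779·sin0.0°, -0.1157) = (0.2779, 0.0000, -0.1157)
φ2=120.0°: virtual centre (-0.1597, 0.2765, -0.0157), radius l
arm 3 at φ=240.0°: e+L cos θ3 = 0.2432;  O3 = (-0.1216, -0.2107, -0.1474)
eliminate P² terms by subtracting sphere 1 from 2 and 3
plane₁₂: -0.8751x+0.5531y+0.2000z = 0.0116
Cramer: x(z) = 0.0006+0.0606z;  y(z) = 0.0219-0.2657z
quadratic in z: (1.0743)z²+(0.1861)z+(-0.0116)=0, √Δ=0.2910 → z ∈ {-0.2220, 0.0488}; z = -0.2220 (taking z<0)
x = -0.0129, y = 0.0809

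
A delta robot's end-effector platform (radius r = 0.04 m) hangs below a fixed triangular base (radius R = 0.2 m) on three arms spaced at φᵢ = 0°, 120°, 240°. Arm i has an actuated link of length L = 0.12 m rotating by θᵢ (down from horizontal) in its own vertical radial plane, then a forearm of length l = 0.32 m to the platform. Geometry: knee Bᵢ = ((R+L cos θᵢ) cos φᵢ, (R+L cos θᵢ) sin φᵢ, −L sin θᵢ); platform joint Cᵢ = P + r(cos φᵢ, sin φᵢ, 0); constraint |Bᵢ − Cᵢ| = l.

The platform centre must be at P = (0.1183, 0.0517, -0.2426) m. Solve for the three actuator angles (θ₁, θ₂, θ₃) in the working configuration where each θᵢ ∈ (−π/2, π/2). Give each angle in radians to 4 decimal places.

rotate P by −φ1: (0.1183, 0.0517, -0.2426)
  A cos θ + B sin θ = C:  0.0417·cos θ + -0.2426·sin θ = 0.1031
  θ1 = atan2(B,A) + arccos(C/0.2462) = -0.2617
rotate P by −φ2: (-0.0144, -0.1283, -0.2426)
  A cos θ + B sin θ = C:  0.1744·cos θ + -0.2426·sin θ = -0.0738
  θ2 = atan2(B,A) + arccos(C/0.2988) = 0.8730
φ3=240.0° → target in arm frame (-0.1039, 0.0766)
  A=0.2639, B=-0.2426, C=(l²−L²−A²−y'²−z²)/(2L)=-0.1932
  θ3 = atan2(B,A) + arccos(C/0.3585) = 1.3968

θ₁ = -0.2617, θ₂ = 0.8730, θ₃ = 1.3968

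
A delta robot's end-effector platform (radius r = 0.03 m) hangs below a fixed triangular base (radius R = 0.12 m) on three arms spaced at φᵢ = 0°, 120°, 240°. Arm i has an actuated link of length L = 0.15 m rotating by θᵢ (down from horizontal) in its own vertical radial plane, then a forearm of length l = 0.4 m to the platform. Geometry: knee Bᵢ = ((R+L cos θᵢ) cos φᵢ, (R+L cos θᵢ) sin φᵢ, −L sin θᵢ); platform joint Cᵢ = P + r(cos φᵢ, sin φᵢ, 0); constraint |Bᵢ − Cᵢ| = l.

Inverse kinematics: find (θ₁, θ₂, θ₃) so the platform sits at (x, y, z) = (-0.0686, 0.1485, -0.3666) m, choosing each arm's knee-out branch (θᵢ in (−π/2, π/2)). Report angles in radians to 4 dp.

arm 1 (φ=0.0°): x'=-0.0686, y'=0.1485
  A cos θ + B sin θ = C:  0.1586·cos θ + -0.3666·sin θ = -0.1470
  θ1 = atan2(B,A) + arccos(C/0.3994) = 0.7852
φ2=120.0° → target in arm frame (0.1629, -0.0148)
  A=-0.0729, B=-0.3666, C=(l²−L²−A²−y'²−z²)/(2L)=-0.0081
  √(A²+B²)=0.3738;  θ2 = -1.7671+1.5925 ≈ -0.1746
arm 3 (φ=240.0°): x'=-0.0943, y'=-0.1337
  A cos θ + B sin θ = C:  0.1843·cos θ + -0.3666·sin θ = -0.1624
  √(A²+B²)=0.4103;  θ3 = -1.1050+1.9778 ≈ 0.8728

θ₁ = 0.7852, θ₂ = -0.1746, θ₃ = 0.8728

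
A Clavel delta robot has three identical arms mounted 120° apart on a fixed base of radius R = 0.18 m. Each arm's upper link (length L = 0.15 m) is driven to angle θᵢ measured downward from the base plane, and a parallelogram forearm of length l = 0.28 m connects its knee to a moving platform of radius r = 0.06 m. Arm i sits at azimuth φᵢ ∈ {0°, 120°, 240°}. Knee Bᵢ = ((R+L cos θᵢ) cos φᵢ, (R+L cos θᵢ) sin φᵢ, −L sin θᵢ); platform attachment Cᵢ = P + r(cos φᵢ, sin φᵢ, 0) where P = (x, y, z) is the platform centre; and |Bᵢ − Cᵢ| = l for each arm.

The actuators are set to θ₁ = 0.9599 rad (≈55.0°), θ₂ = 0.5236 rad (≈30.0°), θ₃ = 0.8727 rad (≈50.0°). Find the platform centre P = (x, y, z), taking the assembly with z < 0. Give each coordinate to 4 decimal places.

(-0.0316, 0.0350, -0.2668)

arm 1 at φ=0.0°: ρ1 = 0.2060;  centre 1 = (0.2060, 0.0000, -0.1229)
arm 2 at φ=120.0°: ρ2 = 0.2499;  centre 2 = (-0.1250, 0.2164, -0.0750)
φ3=240.0°: virtual centre (-0.1082, -0.1874, -0.1149), radius l
|centre ₂|²−|centre ₁|² = 0.0105;  |centre ₃|²−|centre ₁|² = 0.0025
plane₁₂: -0.6620x+0.4328y+0.0957z = 0.0105
Cramer: x(z) = -0.0097+0.0822z;  y(z) = 0.0096-0.0954z
sphere 1 gives Az²+Bz+C=0 with A=1.0159, B=0.2084, C=-0.0167;  B²−4AC=0.1113;  roots -0.2668, 0.0616;  negative root z = -0.2668
x = -0.0316, y = 0.0350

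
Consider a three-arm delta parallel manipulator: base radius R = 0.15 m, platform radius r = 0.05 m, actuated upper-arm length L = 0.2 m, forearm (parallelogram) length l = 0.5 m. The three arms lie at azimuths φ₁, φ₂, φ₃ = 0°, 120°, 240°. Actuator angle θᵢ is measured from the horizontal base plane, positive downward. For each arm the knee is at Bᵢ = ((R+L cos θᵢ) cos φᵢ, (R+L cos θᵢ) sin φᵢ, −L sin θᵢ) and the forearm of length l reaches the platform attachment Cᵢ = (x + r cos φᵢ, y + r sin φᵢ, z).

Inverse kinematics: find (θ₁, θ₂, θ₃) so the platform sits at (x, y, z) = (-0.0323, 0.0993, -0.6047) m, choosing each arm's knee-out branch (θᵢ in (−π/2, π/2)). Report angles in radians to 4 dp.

rotate P by −φ1: (-0.0323, 0.0993, -0.6047)
  A=0.1323, B=-0.6047, C=(l²−L²−A²−y'²−z²)/(2L)=-0.4576
  √(A²+B²)=0.6190;  θ1 = -1.3554+2.4027 ≈ 1.0473
φ2=120.0° → target in arm frame (0.1021, -0.0217)
  e−x'=-0.0021;  (l²−L²−(e−x')²−y'²−z²)/2L = -0.3903
  θ2 = atan2(B,A) + arccos(C/0.6047) = 0.6981
rotate P by −φ3: (-0.0698, -0.0776, -0.6047)
  e−x'=0.1698;  (l²−L²−(e−x')²−y'²−z²)/2L = -0.4763
  γ=atan2(-0.6047,0.1698)=-1.2970;  ψ=arccos(-0.7584)=2.4316;  θ3=γ+ψ≈1.1346

θ₁ = 1.0473, θ₂ = 0.6981, θ₃ = 1.1346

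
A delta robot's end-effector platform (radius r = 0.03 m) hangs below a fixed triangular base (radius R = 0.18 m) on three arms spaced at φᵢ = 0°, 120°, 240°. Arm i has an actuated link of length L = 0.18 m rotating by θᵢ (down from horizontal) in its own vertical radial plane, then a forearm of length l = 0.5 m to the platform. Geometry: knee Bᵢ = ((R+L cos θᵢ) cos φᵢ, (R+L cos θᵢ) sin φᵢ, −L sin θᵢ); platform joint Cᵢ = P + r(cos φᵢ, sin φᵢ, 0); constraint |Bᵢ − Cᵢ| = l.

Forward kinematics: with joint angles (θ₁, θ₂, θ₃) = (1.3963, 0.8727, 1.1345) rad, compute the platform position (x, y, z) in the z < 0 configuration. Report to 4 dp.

O1 = (0.1813·cos0.0°, 0.1813·sin0.0°, -0.1773) = (0.1813, 0.0000, -0.1773)
O2 = (0.2657·cos120.0°, 0.2657·sin120.0°, -0.1379) = (-0.1328, 0.2301, -0.1379)
O3 = (0.2261·cos240.0°, 0.2261·sin240.0°, -0.1631) = (-0.1130, -0.1958, -0.1631)
subtract pairs → two planes through P
[-0.6282 0.4602 0.0787]·P = 0.0253;  [-0.5886 -0.3916 0.0283]·P = 0.0134
det = 0.5168;  x = -0.0312+0.0848z,  y = 0.0125+-0.0553z
quadratic in z: (1.0103)z²+(0.3171)z+(-0.1733)=0, √Δ=0.8949 → z ∈ {-0.5999, 0.2860}; z = -0.5999 (taking z<0)
x = -0.0820, y = 0.0457

(-0.0820, 0.0457, -0.5999)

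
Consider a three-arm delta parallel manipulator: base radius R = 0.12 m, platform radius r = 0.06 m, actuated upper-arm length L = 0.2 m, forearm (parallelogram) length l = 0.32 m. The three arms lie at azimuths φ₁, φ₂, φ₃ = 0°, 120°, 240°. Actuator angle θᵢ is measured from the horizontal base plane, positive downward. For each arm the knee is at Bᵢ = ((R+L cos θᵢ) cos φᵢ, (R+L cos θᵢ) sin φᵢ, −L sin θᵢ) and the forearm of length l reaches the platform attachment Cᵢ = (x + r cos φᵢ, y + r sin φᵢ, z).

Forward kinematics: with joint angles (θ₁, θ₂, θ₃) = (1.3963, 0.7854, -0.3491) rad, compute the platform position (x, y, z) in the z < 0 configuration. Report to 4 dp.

arm 1 at φ=0.0°: (R−r)+L cos θ1 = 0.0947;  S1 = (0.0947, 0.0000, -0.1970)
S2 = (0.2014·cos120.0°, 0.2014·sin120.0°, -0.1414) = (-0.1007, 0.1744, -0.1414)
S3 = (0.2479·cos240.0°, 0.2479·sin240.0°, 0.0684) = (-0.1240, -0.2147, 0.0684)
eliminate P² terms by subtracting sphere 1 from 2 and 3
linear system: -0.3909x+0.3489y = 0.0128−0.1111z; -0.4374x+-0.4294y = 0.0184−0.5307z
det = 0.3204;  x = -0.0372+0.7267z,  y = -0.0049+0.4958z
sphere 1 gives Az²+Bz+C=0 with A=1.7739, B=0.1973, C=-0.0462;  B²−4AC=0.3666;  roots -0.2263, 0.1151;  negative root z = -0.2263
x = -0.2016, y = -0.1171

(-0.2016, -0.1171, -0.2263)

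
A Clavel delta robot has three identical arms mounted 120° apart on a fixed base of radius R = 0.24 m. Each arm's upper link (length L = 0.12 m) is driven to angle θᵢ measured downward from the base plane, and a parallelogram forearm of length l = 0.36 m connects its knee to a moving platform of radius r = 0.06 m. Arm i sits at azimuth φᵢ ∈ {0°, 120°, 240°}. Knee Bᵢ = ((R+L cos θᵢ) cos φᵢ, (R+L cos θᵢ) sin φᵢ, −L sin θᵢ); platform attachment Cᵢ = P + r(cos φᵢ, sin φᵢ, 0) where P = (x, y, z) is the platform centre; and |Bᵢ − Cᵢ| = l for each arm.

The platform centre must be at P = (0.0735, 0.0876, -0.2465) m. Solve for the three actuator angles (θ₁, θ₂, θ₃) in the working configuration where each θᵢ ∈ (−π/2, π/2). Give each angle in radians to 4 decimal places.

rotate P by −φ1: (0.0735, 0.0876, -0.2465)
  A=0.1065, B=-0.2465, C=(l²−L²−A²−y'²−z²)/(2L)=0.1476
  θ1 = atan2(B,A) + arccos(C/0.2685) = -0.1741
rotate P by −φ2: (0.0391, -0.1075, -0.2465)
  A=0.1409, B=-0.2465, C=(l²−L²−A²−y'²−z²)/(2L)=0.0960
  γ=atan2(-0.2465,0.1409)=-1.0516;  ψ=arccos(0.3382)=1.2258;  θ2=γ+ψ≈0.1743
rotate P by −φ3: (-0.1126, 0.0199, -0.2465)
  A cos θ + B sin θ = C:  0.2926·cos θ + -0.2465·sin θ = -0.1316
  γ=atan2(-0.2465,0.2926)=-0.7001;  ψ=arccos(-0.3439)=1.9219;  θ3=γ+ψ≈1.2218

θ₁ = -0.1741, θ₂ = 0.1743, θ₃ = 1.2218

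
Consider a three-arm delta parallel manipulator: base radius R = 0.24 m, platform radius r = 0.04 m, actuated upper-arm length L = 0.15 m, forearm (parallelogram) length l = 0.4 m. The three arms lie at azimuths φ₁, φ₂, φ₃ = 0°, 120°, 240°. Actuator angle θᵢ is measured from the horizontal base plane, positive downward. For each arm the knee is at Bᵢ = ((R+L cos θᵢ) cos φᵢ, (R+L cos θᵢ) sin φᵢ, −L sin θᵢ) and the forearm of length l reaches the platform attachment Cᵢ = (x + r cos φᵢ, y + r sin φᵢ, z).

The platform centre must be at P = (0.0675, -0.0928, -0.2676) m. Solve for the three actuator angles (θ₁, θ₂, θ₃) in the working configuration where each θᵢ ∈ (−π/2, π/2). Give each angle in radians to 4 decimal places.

φ1=0.0° → target in arm frame (0.0675, -0.0928)
  e−x'=0.1325;  (l²−L²−(e−x')²−y'²−z²)/2L = 0.1324
  θ1 = atan2(B,A) + arccos(C/0.2986) = 0.0003
φ2=120.0° → target in arm frame (-0.1141, -0.0121)
  A=0.3141, B=-0.2676, C=(l²−L²−A²−y'²−z²)/(2L)=-0.1097
  √(A²+B²)=0.4126;  θ2 = -0.7056+1.8400 ≈ 1.1344
rotate P by −φ3: (0.0466, 0.1049, -0.2676)
  A=0.1534, B=-0.2676, C=(l²−L²−A²−y'²−z²)/(2L)=0.1046
  √(A²+B²)=0.3084;  θ3 = -1.0503+1.2249 ≈ 0.1746

θ₁ = 0.0003, θ₂ = 1.1344, θ₃ = 0.1746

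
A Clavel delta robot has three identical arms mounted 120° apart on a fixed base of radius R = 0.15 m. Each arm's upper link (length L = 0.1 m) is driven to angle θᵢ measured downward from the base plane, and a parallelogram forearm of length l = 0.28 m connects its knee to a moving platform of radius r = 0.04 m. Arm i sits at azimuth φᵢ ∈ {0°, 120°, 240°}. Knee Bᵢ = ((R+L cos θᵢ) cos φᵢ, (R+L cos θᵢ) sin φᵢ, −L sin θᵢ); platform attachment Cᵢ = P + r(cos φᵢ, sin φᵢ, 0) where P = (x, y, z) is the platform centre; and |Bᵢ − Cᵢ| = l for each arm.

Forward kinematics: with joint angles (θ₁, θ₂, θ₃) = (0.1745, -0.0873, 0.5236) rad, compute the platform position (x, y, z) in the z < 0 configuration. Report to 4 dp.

φ1=0.0°: virtual centre (0.2085, 0.0000, -0.0174), radius l
φ2=120.0°: virtual centre (-0.1048, 0.1815, 0.0087), radius l
φ3=240.0°: virtual centre (-0.0983, -0.1703, -0.0500), radius l
eliminate P² terms by subtracting sphere 1 from 2 and 3
plane₁₂: -0.6266x+0.3631y+0.0522z = 0.0003
det = 0.4361;  x = 0.0020+-0.0136z,  y = 0.0041+-0.1672z
into |P−centre ₁|² = l²: 1.0281z² + 0.0390z + -0.0354 = 0;  Δ = 0.1473;  z = -0.2056 or 0.1677 → z<0 root = -0.2056
x = 0.0048, y = 0.0385

(0.0048, 0.0385, -0.2056)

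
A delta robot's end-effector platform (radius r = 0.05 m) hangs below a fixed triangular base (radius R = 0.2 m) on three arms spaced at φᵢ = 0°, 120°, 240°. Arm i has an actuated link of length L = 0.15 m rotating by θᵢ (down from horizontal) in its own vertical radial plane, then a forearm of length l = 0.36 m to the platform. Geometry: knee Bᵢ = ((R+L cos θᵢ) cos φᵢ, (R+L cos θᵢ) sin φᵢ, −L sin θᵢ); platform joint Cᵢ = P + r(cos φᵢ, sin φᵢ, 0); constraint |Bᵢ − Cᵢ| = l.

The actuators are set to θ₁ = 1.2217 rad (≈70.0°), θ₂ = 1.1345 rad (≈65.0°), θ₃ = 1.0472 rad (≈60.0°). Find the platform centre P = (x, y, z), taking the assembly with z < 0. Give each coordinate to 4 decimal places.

(-0.0194, -0.0111, -0.4251)

arm 1 at φ=0.0°: (R−r)+L cos θ1 = 0.2013;  S1 = (0.2013, 0.0000, -0.1410)
φ2=120.0°: virtual centre (-0.1067, 0.1848, -0.1359), radius l
S3 = (0.2250·cos240.0°, 0.2250·sin240.0°, -0.1299) = (-0.1125, -0.1949, -0.1299)
|S₂|²−|S₁|² = 0.0036;  |S₃|²−|S₁|² = 0.0071
plane₁₂: -0.6160x+0.3696y+0.0100z = 0.0036
Cramer: x(z) = -0.0086+0.0256z;  y(z) = -0.0045+0.0155z
quadratic in z: (1.0009)z²+(0.2710)z+(-0.0657)=0, √Δ=0.5800 → z ∈ {-0.4251, 0.1543}; z = -0.4251 (taking z<0)
x = -0.0194, y = -0.0111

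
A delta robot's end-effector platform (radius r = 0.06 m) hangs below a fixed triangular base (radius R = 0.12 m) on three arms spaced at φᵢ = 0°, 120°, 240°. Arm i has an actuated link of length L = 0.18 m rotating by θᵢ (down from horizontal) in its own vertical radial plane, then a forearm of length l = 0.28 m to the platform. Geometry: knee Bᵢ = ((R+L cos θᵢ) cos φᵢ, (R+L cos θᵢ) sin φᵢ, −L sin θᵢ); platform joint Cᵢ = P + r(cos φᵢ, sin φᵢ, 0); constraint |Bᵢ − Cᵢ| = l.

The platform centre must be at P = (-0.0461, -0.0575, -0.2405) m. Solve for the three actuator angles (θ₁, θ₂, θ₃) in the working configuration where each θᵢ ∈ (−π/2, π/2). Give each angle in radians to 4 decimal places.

arm 1 (φ=0.0°): x'=-0.0461, y'=-0.0575
  A cos θ + B sin θ = C:  0.1061·cos θ + -0.2405·sin θ = -0.0733
  θ1 = atan2(B,A) + arccos(C/0.2629) = 0.6983
rotate P by −φ2: (-0.0267, 0.0687, -0.2405)
  A cos θ + B sin θ = C:  0.0867·cos θ + -0.2405·sin θ = -0.0669
  θ2 = atan2(B,A) + arccos(C/0.2557) = 0.6109
arm 3 (φ=240.0°): x'=0.0728, y'=-0.0112
  A cos θ + B sin θ = C:  -0.0128·cos θ + -0.2405·sin θ = -0.0337
  √(A²+B²)=0.2408;  θ3 = -1.6242+1.7112 ≈ 0.0870

θ₁ = 0.6983, θ₂ = 0.6109, θ₃ = 0.0870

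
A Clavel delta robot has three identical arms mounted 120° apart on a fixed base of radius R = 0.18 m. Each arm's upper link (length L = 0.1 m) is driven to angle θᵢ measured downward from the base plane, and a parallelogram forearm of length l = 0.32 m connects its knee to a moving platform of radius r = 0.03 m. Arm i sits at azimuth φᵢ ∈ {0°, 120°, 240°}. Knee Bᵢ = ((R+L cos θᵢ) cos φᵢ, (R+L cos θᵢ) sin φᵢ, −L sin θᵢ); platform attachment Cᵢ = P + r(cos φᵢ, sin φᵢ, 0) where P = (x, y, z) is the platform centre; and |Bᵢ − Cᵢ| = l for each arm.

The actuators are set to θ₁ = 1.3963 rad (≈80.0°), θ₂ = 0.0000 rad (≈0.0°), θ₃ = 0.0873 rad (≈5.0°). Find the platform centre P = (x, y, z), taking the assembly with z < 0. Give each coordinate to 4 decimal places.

φ1=0.0°: virtual centre (0.1674, 0.0000, -0.0985), radius l
φ2=120.0°: virtual centre (-0.1250, 0.2165, 0.0000), radius l
φ3=240.0°: virtual centre (-0.1248, -0.2162, -0.0087), radius l
subtract pairs → two planes through P
plane₁₂: -0.5847x+0.4330y+0.1970z = 0.0248
Cramer: x(z) = -0.0423+0.3220z;  y(z) = 0.0001-0.0200z
quadratic in z: (1.1041)z²+(0.0619)z+(-0.0487)=0, √Δ=0.4681 → z ∈ {-0.2400, 0.1839}; z = -0.2400 (taking z<0)
x = -0.1196, y = 0.0049

(-0.1196, 0.0049, -0.2400)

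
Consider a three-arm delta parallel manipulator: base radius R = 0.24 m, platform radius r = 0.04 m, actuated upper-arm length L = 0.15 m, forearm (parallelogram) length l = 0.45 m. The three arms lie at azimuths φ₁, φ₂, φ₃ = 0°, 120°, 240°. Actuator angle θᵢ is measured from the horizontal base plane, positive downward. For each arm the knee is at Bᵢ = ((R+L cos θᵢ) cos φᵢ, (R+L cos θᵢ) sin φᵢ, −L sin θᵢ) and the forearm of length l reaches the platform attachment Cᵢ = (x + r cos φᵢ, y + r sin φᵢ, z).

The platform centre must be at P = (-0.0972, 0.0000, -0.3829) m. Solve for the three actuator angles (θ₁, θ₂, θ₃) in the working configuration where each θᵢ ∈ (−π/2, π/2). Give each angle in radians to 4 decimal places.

arm 1 (φ=0.0°): x'=-0.0972, y'=0.0000
  A cos θ + B sin θ = C:  0.2972·cos θ + -0.3829·sin θ = -0.1831
  γ=atan2(-0.3829,0.2972)=-0.9107;  ψ=arccos(-0.3778)=1.9582;  θ1=γ+ψ≈1.0475
φ2=120.0° → target in arm frame (0.0486, 0.0842)
  A cos θ + B sin θ = C:  0.1514·cos θ + -0.3829·sin θ = 0.0113
  γ=atan2(-0.3829,0.1514)=-1.1943;  ψ=arccos(0.0274)=1.5434;  θ2=γ+ψ≈0.3492
arm 3 (φ=240.0°): x'=0.0486, y'=-0.0842
  A=0.1514, B=-0.3829, C=(l²−L²−A²−y'²−z²)/(2L)=0.0113
  √(A²+B²)=0.4117;  θ3 = -1.1943+1.5434 ≈ 0.3492

θ₁ = 1.0475, θ₂ = 0.3492, θ₃ = 0.3492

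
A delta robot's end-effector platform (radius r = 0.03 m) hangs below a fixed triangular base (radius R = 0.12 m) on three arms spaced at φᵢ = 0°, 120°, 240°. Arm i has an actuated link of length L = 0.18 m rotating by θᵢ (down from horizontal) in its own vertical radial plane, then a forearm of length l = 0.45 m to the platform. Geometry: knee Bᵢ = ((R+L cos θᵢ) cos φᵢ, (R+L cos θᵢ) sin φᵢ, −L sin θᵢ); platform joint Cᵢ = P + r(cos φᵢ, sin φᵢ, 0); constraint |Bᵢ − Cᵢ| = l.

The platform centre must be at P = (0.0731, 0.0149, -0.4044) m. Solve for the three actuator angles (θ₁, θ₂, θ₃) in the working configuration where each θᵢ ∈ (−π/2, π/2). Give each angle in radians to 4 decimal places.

θ₁ = 0.0002, θ₂ = 0.3492, θ₃ = 0.4362

φ1=0.0° → target in arm frame (0.0731, 0.0149)
  A cos θ + B sin θ = C:  0.0169·cos θ + -0.4044·sin θ = 0.0168
  √(A²+B²)=0.4048;  θ1 = -1.5290+1.5292 ≈ 0.0002
rotate P by −φ2: (-0.0236, -0.0708, -0.4044)
  e−x'=0.1136;  (l²−L²−(e−x')²−y'²−z²)/2L = -0.0316
  θ2 = atan2(B,A) + arccos(C/0.4201) = 0.3492
arm 3 (φ=240.0°): x'=-0.0495, y'=0.0559
  A cos θ + B sin θ = C:  0.1395·cos θ + -0.4044·sin θ = -0.0445
  √(A²+B²)=0.4278;  θ3 = -1.2387+1.6749 ≈ 0.4362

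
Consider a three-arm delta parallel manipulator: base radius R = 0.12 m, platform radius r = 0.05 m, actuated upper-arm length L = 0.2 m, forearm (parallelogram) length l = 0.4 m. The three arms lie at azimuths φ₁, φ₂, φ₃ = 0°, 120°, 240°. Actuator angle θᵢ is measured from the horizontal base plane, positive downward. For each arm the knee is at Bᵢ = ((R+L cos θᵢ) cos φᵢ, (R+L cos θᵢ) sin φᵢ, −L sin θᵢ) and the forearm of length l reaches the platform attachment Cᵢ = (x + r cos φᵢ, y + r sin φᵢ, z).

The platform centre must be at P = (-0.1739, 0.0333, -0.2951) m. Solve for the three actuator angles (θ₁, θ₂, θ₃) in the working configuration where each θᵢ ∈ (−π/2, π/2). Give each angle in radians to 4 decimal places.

θ₁ = 0.8724, θ₂ = -0.2619, θ₃ = -0.0004

rotate P by −φ1: (-0.1739, 0.0333, -0.2951)
  A cos θ + B sin θ = C:  0.2439·cos θ + -0.2951·sin θ = -0.0692
  γ=atan2(-0.2951,0.2439)=-0.8801;  ψ=arccos(-0.1808)=1.7525;  θ1=γ+ψ≈0.8724
rotate P by −φ2: (0.1158, 0.1340, -0.2951)
  A cos θ + B sin θ = C:  -0.0458·cos θ + -0.2951·sin θ = 0.0322
  γ=atan2(-0.2951,-0.0458)=-1.7247;  ψ=arccos(0.1078)=1.4628;  θ2=γ+ψ≈-0.2619
φ3=240.0° → target in arm frame (0.0581, -0.1673)
  e−x'=0.0119;  (l²−L²−(e−x')²−y'²−z²)/2L = 0.0120
  γ=atan2(-0.2951,0.0119)=-1.5305;  ψ=arccos(0.0406)=1.5301;  θ3=γ+ψ≈-0.0004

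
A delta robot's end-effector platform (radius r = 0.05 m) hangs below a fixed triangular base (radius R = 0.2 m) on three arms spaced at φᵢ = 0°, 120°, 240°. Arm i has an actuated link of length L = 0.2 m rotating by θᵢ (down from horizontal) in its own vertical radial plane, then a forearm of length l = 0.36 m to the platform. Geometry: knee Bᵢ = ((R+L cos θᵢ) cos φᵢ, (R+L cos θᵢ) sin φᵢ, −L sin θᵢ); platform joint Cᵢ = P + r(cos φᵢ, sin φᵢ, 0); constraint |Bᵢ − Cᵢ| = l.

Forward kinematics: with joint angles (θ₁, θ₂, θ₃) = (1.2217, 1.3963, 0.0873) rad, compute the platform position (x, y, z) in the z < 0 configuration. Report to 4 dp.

(-0.0625, -0.1718, -0.3336)

O1 = (0.2184·cos0.0°, 0.2184·sin0.0°, -0.1879) = (0.2184, 0.0000, -0.1879)
O2 = (0.1847·cos120.0°, 0.1847·sin120.0°, -0.1970) = (-0.0924, 0.1600, -0.1970)
O3 = (0.3492·cos240.0°, 0.3492·sin240.0°, -0.0174) = (-0.1746, -0.3024, -0.0174)
subtract pairs → two planes through P
[-0.6215 0.3199 -0.0181]·P = -0.0101;  [-0.7861 -0.6049 0.3410]·P = 0.0392
Cramer: x(z) = -0.0103+0.1565z;  y(z) = -0.0515+0.3604z
into |P−O₁|² = l²: 1.1544z² + 0.2672z + -0.0393 = 0;  Δ = 0.2530;  z = -0.3336 or 0.1021 → z<0 root = -0.3336
x = -0.0625, y = -0.1718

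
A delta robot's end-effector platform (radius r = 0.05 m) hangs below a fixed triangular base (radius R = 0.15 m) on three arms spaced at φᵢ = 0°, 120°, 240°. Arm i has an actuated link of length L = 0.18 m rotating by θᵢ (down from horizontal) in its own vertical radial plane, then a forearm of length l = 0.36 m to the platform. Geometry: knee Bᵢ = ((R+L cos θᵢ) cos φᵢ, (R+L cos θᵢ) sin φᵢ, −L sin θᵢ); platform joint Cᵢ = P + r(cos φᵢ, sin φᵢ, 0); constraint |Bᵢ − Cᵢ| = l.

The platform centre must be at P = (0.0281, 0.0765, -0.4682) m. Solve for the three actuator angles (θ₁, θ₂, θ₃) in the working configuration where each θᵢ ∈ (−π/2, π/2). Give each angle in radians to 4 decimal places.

θ₁ = 1.0472, θ₂ = 0.9600, θ₃ = 1.3962

φ1=0.0° → target in arm frame (0.0281, 0.0765)
  e−x'=0.0719;  (l²−L²−(e−x')²−y'²−z²)/2L = -0.3695
  θ1 = atan2(B,A) + arccos(C/0.4737) = 1.0472
φ2=120.0° → target in arm frame (0.0522, -0.0626)
  A cos θ + B sin θ = C:  0.0478·cos θ + -0.4682·sin θ = -0.3561
  γ=atan2(-0.4682,0.0478)=-1.4691;  ψ=arccos(-0.7567)=2.4291;  θ2=γ+ψ≈0.9600
φ3=240.0° → target in arm frame (-0.0803, -0.0139)
  A=0.1803, B=-0.4682, C=(l²−L²−A²−y'²−z²)/(2L)=-0.4298
  √(A²+B²)=0.5017;  θ3 = -1.2032+2.5994 ≈ 1.3962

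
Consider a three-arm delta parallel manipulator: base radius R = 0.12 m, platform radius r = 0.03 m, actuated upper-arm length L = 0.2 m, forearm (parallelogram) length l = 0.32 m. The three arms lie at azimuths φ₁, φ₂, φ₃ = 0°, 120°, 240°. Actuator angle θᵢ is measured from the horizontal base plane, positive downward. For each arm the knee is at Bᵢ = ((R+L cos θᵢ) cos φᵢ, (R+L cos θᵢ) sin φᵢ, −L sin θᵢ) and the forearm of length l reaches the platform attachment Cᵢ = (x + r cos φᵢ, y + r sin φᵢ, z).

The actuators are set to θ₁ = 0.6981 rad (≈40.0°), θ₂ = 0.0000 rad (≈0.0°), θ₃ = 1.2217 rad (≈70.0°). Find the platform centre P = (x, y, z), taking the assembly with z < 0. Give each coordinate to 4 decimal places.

(0.0045, 0.1611, -0.2682)

arm 1 at φ=0.0°: e+L cos θ1 = 0.2432;  O1 = (0.2432, 0.0000, -0.1286)
arm 2 at φ=120.0°: e+L cos θ2 = 0.2900;  O2 = (-0.1450, 0.2511, 0.0000)
arm 3 at φ=240.0°: e+L cos θ3 = 0.1584;  O3 = (-0.0792, -0.1372, -0.1879)
subtract pairs → two planes through P
linear system: -0.7764x+0.5023y = 0.0084−0.2571z; -0.6448x+-0.2744y = -0.0153−-0.1188z
Cramer: x(z) = 0.0100+0.0203z;  y(z) = 0.0322-0.4805z
quadratic in z: (1.2313)z²+(0.2167)z+(-0.0304)=0, √Δ=0.4437 → z ∈ {-0.2682, 0.0922}; z = -0.2682 (taking z<0)
x = 0.0045, y = 0.1611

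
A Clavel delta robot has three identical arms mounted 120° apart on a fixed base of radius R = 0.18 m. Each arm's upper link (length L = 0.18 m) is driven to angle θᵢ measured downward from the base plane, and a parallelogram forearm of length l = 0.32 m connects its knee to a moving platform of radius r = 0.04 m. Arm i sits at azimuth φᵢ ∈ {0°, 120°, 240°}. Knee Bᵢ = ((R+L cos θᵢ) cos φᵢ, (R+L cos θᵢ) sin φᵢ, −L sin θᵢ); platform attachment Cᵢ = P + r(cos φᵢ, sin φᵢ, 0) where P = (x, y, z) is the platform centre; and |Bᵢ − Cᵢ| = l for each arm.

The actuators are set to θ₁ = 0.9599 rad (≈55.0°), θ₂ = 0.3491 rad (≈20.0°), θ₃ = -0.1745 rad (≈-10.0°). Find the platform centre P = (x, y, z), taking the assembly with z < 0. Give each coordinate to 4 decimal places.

(-0.0754, -0.0280, -0.1547)

S1 = (0.2432·cos0.0°, 0.2432·sin0.0°, -0.1474) = (0.2432, 0.0000, -0.1474)
φ2=120.0°: virtual centre (-0.1546, 0.2677, -0.0616), radius l
S3 = (0.3173·cos240.0°, 0.3173·sin240.0°, 0.0313) = (-0.1586, -0.2748, 0.0313)
|S₂|²−|S₁|² = 0.0185;  |S₃|²−|S₁|² = 0.0207
[-0.7956 0.5355 0.1717]·P = 0.0185;  [-0.8038 -0.5495 0.3574]·P = 0.0207
Cramer: x(z) = -0.0245+0.3294z;  y(z) = -0.0019+0.1686z
quadratic in z: (1.1369)z²+(0.1179)z+(-0.0090)=0, √Δ=0.2340 → z ∈ {-0.1547, 0.0510}; z = -0.1547 (taking z<0)
x = -0.0754, y = -0.0280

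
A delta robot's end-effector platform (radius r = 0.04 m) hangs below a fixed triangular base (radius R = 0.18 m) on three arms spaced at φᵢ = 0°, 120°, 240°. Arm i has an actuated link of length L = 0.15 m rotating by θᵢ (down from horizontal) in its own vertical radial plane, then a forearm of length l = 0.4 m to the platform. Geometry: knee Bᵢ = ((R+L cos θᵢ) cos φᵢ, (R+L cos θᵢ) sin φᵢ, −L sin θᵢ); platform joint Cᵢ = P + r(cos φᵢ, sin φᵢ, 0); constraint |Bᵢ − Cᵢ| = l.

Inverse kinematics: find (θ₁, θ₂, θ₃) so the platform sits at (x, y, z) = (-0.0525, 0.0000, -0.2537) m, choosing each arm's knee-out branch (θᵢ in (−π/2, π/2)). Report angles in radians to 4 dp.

arm 1 (φ=0.0°): x'=-0.0525, y'=0.0000
  A cos θ + B sin θ = C:  0.1925·cos θ + -0.2537·sin θ = 0.1203
  √(A²+B²)=0.3185;  θ1 = -0.9217+1.1835 ≈ 0.2618
φ2=120.0° → target in arm frame (0.0262, 0.0455)
  e−x'=0.1137;  (l²−L²−(e−x')²−y'²−z²)/2L = 0.1938
  θ2 = atan2(B,A) + arccos(C/0.2780) = -0.3496
φ3=240.0° → target in arm frame (0.0263, -0.0455)
  A cos θ + B sin θ = C:  0.1137·cos θ + -0.2537·sin θ = 0.1938
  θ3 = atan2(B,A) + arccos(C/0.2780) = -0.3496

θ₁ = 0.2618, θ₂ = -0.3496, θ₃ = -0.3496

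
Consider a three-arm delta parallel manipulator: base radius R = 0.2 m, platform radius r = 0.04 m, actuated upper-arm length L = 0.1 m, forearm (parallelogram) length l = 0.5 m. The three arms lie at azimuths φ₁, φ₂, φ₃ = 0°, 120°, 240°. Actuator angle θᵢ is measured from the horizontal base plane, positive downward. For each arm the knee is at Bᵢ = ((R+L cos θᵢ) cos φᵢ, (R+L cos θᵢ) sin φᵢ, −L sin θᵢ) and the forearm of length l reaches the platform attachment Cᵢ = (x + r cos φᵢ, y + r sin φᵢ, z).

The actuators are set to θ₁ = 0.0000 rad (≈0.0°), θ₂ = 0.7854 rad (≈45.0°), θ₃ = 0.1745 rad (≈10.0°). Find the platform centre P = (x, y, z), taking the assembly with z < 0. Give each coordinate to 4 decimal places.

φ1=0.0°: virtual centre (0.2600, 0.0000, 0.0000), radius l
centre 2 = (0.2307·cos120.0°, 0.2307·sin120.0°, -0.0707) = (-0.1154, 0.1998, -0.0707)
arm 3 at φ=240.0°: e+L cos θ3 = 0.2585;  centre 3 = (-0.1292, -0.2239, -0.0174)
eliminate P² terms by subtracting sphere 1 from 2 and 3
plane₁₂: -0.7507x+0.3996y+-0.1414z = -0.0094
Cramer: x(z) = 0.0068-0.1193z;  y(z) = -0.0107+0.1298z
into |P−centre ₁|² = l²: 1.0311z² + 0.0576z + -0.1858 = 0;  Δ = 0.7695;  z = -0.4533 or 0.3974 → z<0 root = -0.4533
x = 0.0609, y = -0.0696

(0.0609, -0.0696, -0.4533)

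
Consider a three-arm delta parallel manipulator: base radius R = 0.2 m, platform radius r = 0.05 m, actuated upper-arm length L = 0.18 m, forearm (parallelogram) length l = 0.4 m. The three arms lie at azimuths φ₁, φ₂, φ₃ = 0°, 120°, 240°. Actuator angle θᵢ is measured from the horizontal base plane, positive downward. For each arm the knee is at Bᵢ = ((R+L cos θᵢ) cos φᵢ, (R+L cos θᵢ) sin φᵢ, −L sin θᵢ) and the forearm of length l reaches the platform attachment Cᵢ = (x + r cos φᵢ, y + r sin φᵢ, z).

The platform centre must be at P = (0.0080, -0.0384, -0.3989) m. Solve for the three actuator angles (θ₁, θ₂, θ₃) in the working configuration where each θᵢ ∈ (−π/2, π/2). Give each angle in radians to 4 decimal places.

arm 1 (φ=0.0°): x'=0.0080, y'=-0.0384
  e−x'=0.1420;  (l²−L²−(e−x')²−y'²−z²)/2L = -0.1477
  θ1 = atan2(B,A) + arccos(C/0.4234) = 0.6982
rotate P by −φ2: (-0.0373, 0.0123, -0.3989)
  A=0.1873, B=-0.3989, C=(l²−L²−A²−y'²−z²)/(2L)=-0.1854
  θ2 = atan2(B,A) + arccos(C/0.4407) = 0.8731
rotate P by −φ3: (0.0293, 0.0261, -0.3989)
  e−x'=0.1207;  (l²−L²−(e−x')²−y'²−z²)/2L = -0.1300
  √(A²+B²)=0.4168;  θ3 = -1.2769+1.8879 ≈ 0.6110

θ₁ = 0.6982, θ₂ = 0.8731, θ₃ = 0.6110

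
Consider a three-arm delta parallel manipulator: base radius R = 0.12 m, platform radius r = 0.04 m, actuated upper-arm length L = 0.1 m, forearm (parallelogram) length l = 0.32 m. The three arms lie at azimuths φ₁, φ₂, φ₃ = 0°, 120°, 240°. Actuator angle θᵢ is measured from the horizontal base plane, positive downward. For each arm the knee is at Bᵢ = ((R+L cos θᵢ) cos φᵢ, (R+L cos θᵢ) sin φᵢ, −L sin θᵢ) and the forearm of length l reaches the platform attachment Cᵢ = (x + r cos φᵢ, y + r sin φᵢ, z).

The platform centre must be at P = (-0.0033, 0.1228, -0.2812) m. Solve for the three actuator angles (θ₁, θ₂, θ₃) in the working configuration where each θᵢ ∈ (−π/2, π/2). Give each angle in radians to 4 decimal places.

rotate P by −φ1: (-0.0033, 0.1228, -0.2812)
  A cos θ + B sin θ = C:  0.0833·cos θ + -0.2812·sin θ = -0.0435
  θ1 = atan2(B,A) + arccos(C/0.2933) = 0.4367
rotate P by −φ2: (0.1080, -0.0585, -0.2812)
  e−x'=-0.0280;  (l²−L²−(e−x')²−y'²−z²)/2L = 0.0456
  θ2 = atan2(B,A) + arccos(C/0.2826) = -0.2612
arm 3 (φ=240.0°): x'=-0.1047, y'=-0.0643
  e−x'=0.1847;  (l²−L²−(e−x')²−y'²−z²)/2L = -0.1246
  γ=atan2(-0.2812,0.1847)=-0.9896;  ψ=arccos(-0.3703)=1.9501;  θ3=γ+ψ≈0.9605

θ₁ = 0.4367, θ₂ = -0.2612, θ₃ = 0.9605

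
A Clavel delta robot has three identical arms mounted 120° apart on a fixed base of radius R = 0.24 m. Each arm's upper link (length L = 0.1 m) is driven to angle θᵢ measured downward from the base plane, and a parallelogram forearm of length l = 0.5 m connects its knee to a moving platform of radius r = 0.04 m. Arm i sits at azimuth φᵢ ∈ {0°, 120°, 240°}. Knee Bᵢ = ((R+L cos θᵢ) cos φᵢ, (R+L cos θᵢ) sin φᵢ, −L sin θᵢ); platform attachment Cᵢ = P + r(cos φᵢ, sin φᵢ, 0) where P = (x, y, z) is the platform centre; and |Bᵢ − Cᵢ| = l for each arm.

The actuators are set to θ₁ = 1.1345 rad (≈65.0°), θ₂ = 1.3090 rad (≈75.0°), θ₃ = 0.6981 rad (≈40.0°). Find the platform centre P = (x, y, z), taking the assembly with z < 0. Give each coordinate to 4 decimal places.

arm 1 at φ=0.0°: e+L cos θ1 = 0.2423;  centre 1 = (0.2423, 0.0000, -0.0906)
centre 2 = (0.2259·cos120.0°, 0.2259·sin120.0°, -0.0966) = (-0.1129, 0.1956, -0.0966)
arm 3 at φ=240.0°: e+L cos θ3 = 0.2766;  centre 3 = (-0.1383, -0.2395, -0.0643)
subtract pairs → two planes through P
plane₁₂: -0.7104x+0.3912y+-0.0119z = -0.0066
det = 0.6381;  x = -0.0035+0.0234z,  y = -0.0231+0.0729z
into |P−centre ₁|² = l²: 1.0059z² + 0.1664z + -0.1809 = 0;  Δ = 0.7553;  z = -0.5147 or 0.3493 → z<0 root = -0.5147
x = -0.0155, y = -0.0606

(-0.0155, -0.0606, -0.5147)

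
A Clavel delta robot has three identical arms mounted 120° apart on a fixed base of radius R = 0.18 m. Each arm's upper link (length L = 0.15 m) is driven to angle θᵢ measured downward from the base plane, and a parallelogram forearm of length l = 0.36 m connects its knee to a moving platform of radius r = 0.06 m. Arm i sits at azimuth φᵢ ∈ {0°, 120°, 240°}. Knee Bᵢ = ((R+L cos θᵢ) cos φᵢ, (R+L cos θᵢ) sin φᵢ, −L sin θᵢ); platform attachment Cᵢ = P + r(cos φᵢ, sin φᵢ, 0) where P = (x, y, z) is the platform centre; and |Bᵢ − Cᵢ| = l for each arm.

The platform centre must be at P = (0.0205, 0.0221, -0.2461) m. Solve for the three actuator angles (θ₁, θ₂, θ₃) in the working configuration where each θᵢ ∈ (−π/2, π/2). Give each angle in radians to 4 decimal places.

φ1=0.0° → target in arm frame (0.0205, 0.0221)
  A=0.0995, B=-0.2461, C=(l²−L²−A²−y'²−z²)/(2L)=0.1205
  θ1 = atan2(B,A) + arccos(C/0.2655) = -0.0869
φ2=120.0° → target in arm frame (0.0089, -0.0288)
  A cos θ + B sin θ = C:  0.1111·cos θ + -0.2461·sin θ = 0.1112
  γ=atan2(-0.2461,0.1111)=-1.1467;  ψ=arccos(0.4118)=1.1464;  θ2=γ+ψ≈-0.0004
arm 3 (φ=240.0°): x'=-0.0294, y'=0.0067
  e−x'=0.1494;  (l²−L²−(e−x')²−y'²−z²)/2L = 0.0806
  √(A²+B²)=0.2879;  θ3 = -1.0252+1.2871 ≈ 0.2619

θ₁ = -0.0869, θ₂ = -0.0004, θ₃ = 0.2619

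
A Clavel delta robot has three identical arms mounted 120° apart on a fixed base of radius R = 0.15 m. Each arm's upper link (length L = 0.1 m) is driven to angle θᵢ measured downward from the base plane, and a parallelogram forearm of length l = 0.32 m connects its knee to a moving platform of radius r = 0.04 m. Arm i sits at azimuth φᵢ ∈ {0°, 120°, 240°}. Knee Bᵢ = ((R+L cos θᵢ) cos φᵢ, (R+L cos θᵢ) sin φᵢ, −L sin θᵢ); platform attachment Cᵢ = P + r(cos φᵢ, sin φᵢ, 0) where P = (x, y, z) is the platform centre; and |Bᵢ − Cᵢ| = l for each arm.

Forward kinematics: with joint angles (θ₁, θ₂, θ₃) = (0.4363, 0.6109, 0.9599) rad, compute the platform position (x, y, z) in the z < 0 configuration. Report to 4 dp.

(0.0390, 0.0352, -0.3162)

S1 = (0.2006·cos0.0°, 0.2006·sin0.0°, -0.0423) = (0.2006, 0.0000, -0.0423)
φ2=120.0°: virtual centre (-0.0960, 0.1662, -0.0574), radius l
arm 3 at φ=240.0°: e+L cos θ3 = 0.1674;  S3 = (-0.0837, -0.1449, -0.0819)
|S₂|²−|S₁|² = -0.0019;  |S₃|²−|S₁|² = -0.0073
linear system: -0.5932x+0.3324y = -0.0019−-0.0302z; -0.5686x+-0.2899y = -0.0073−-0.0793z
Cramer: x(z) = 0.0083-0.0973z;  y(z) = 0.0090-0.0828z
sphere 1 gives Az²+Bz+C=0 with A=1.0163, B=0.1205, C=-0.0635;  B²−4AC=0.2728;  roots -0.3162, 0.1977;  negative root z = -0.3162
x = 0.0390, y = 0.0352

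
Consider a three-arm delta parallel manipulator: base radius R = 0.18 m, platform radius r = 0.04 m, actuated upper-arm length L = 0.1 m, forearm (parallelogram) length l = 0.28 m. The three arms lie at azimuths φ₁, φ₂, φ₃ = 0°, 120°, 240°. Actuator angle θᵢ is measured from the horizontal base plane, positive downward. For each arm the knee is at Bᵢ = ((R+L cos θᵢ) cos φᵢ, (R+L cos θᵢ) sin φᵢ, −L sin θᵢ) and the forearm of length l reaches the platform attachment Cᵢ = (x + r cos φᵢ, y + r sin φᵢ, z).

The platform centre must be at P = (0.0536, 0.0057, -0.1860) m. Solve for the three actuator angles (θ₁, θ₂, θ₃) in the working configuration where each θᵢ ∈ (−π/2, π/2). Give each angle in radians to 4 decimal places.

θ₁ = -0.2614, θ₂ = 0.6110, θ₃ = 0.6979

arm 1 (φ=0.0°): x'=0.0536, y'=0.0057
  e−x'=0.0864;  (l²−L²−(e−x')²−y'²−z²)/2L = 0.1315
  √(A²+B²)=0.2051;  θ1 = -1.1359+0.8745 ≈ -0.2614
φ2=120.0° → target in arm frame (-0.0219, -0.0493)
  e−x'=0.1619;  (l²−L²−(e−x')²−y'²−z²)/2L = 0.0259
  √(A²+B²)=0.2466;  θ2 = -0.8547+1.4656 ≈ 0.6110
arm 3 (φ=240.0°): x'=-0.0317, y'=0.0436
  A cos θ + B sin θ = C:  0.1717·cos θ + -0.1860·sin θ = 0.0121
  √(A²+B²)=0.2532;  θ3 = -0.8252+1.5231 ≈ 0.6979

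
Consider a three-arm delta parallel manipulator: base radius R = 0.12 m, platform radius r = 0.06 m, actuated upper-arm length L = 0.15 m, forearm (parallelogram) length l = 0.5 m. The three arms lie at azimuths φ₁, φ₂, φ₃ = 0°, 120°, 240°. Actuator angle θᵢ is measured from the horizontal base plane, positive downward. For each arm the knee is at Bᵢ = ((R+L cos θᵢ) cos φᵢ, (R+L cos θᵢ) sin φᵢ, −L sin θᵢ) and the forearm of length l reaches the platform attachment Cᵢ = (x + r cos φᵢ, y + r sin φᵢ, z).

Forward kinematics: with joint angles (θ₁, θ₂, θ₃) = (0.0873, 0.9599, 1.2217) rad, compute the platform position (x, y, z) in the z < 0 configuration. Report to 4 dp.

(0.2417, 0.0693, -0.5072)

S1 = (0.2094·cos0.0°, 0.2094·sin0.0°, -0.0131) = (0.2094, 0.0000, -0.0131)
φ2=120.0°: virtual centre (-0.0730, 0.1265, -0.1229), radius l
arm 3 at φ=240.0°: ρ3 = 0.1113;  S3 = (-0.0557, -0.0964, -0.1410)
subtract pairs → two planes through P
plane₁₂: -0.5649x+0.2529y+-0.2196z = -0.0076
Cramer: x(z) = 0.0183-0.4404z;  y(z) = 0.0108-0.1155z
into |P−S₁|² = l²: 1.2073z² + 0.1920z + -0.2132 = 0;  Δ = 1.0664;  z = -0.5072 or 0.3481 → z<0 root = -0.5072
x = 0.2417, y = 0.0693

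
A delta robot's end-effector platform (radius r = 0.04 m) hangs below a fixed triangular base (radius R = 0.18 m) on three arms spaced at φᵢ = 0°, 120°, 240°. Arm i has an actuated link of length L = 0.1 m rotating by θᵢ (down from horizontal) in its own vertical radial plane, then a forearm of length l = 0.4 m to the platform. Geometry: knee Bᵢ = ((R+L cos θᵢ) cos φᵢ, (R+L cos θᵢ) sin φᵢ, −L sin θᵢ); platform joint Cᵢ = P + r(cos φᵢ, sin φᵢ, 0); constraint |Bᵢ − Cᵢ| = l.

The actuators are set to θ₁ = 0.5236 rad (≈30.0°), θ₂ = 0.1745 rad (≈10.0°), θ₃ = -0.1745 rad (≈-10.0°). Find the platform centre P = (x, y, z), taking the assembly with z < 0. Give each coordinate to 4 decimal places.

arm 1 at φ=0.0°: (R−r)+L cos θ1 = 0.2266;  centre 1 = (0.2266, 0.0000, -0.0500)
φ2=120.0°: virtual centre (-0.1192, 0.2065, -0.0174), radius l
centre 3 = (0.2385·cos240.0°, 0.2385·sin240.0°, 0.0174) = (-0.1192, -0.2065, 0.0174)
|centre ₂|²−|centre ₁|² = 0.0033;  |centre ₃|²−|centre ₁|² = 0.0033
[-0.6917 0.4131 0.0653]·P = 0.0033;  [-0.6917 -0.4131 0.1347]·P = 0.0033
Cramer: x(z) = -0.0048+0.1446z;  y(z) = 0.0000+0.0841z
into |P−centre ₁|² = l²: 1.0280z² + 0.0331z + -0.1039 = 0;  Δ = 0.4285;  z = -0.3345 or 0.3023 → z<0 root = -0.3345
x = -0.0532, y = -0.0281

(-0.0532, -0.0281, -0.3345)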